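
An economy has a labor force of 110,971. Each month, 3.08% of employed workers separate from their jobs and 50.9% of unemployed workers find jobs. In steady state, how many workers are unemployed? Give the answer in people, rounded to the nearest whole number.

About 6,332 are unemployed in steady state.

Steady-state unemployment rate u* = s/(s+f) = 3.08/(3.08+50.9) = 0.057058.
Unemployed = u* × labor force = 0.057058 × 110,971 ≈ 6,332.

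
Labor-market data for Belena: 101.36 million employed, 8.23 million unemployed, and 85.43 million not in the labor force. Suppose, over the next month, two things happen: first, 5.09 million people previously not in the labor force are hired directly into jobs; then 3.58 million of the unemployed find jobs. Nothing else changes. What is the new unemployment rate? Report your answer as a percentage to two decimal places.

Initially, labor force = 101.36 + 8.23 = 109.59 million, so u = 8.23/109.59 = 7.51%.
After the first change, employed and labor force both rise by 5.09; unemployed unchanged → E = 106.45, U = 8.23, labor force = 114.68 million.
After the second change, unemployed falls and employed rises by 3.58; labor force unchanged → E = 110.03, U = 4.65, labor force = 114.68 million.
New unemployment rate = 4.65 / 114.68 = 4.05%.

New unemployment rate ≈ 4.05%.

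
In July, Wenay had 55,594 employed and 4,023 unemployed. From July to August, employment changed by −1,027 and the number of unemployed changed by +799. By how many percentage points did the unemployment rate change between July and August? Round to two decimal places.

July: labor force = 55,594 + 4,023 = 59,617; u = 4,023/59,617 = 6.75%.
August: labor force = 54,567 + 4,822 = 59,389; u = 4,822/59,389 = 8.12%.
Change = 8.12% − 6.75% = +1.37 pp.

The unemployment rate changed by +1.37 percentage points.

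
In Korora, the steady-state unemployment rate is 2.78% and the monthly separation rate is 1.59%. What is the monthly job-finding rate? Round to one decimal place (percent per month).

From u* = s/(s+f): f = s·(1−u)/u.
f = 1.59 × (1 − 0.0278) / 0.0278 = 1.5458 / 0.0278 ≈ 55.6% per month.

Job-finding rate ≈ 55.6% per month.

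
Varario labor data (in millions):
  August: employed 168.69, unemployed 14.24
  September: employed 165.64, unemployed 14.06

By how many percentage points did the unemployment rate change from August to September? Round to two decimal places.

The unemployment rate changed by +0.04 percentage points.

August: labor force = 168.69 + 14.24 = 182.93; u = 14.24/182.93 = 7.78%.
September: labor force = 165.64 + 14.06 = 179.70; u = 14.06/179.70 = 7.82%.
Change = 7.82% − 7.78% = +0.04 pp.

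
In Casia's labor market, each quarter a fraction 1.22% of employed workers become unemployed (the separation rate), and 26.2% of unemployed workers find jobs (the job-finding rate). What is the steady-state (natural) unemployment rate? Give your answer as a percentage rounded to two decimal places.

At steady state the flows balance: s·E = f·U, so U/(E+U) = s/(s+f).
u* = 1.22 / (1.22 + 26.2) = 1.22 / 27.42 = 4.45%.

Steady-state unemployment rate ≈ 4.45%.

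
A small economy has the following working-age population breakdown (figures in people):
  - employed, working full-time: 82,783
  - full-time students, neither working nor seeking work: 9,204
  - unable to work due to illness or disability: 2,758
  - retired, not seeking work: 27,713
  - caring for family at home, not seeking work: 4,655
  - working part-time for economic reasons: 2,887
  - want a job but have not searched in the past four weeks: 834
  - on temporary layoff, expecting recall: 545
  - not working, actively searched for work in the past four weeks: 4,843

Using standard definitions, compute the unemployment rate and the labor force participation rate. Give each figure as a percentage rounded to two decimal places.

Unemployment rate ≈ 5.92%; labor force participation rate ≈ 66.85%.

Employed = 82,783 + 2,887 = 85,670 (anyone who worked, including part-time for economic reasons, counts as employed).
Unemployed = 545 + 4,843 = 5,388 (jobless and actively searching, or on temporary layoff).
Labor force = 85,670 + 5,388 = 91,058.
Not in labor force = 9,204 + 2,758 + 27,713 + 4,655 + 834 = 45,164 (those not working and not actively searching are outside the labor force — including those who want a job but have given up searching).
Civilian working-age population = 91,058 + 45,164 = 136,222.
Unemployment rate = 5,388 / 91,058 = 5.92%.
Labor force participation rate = 91,058 / 136,222 = 66.85%.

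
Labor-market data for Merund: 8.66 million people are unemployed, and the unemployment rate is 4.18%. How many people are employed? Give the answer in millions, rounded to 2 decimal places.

Labor force = U / u = 8.66 / 0.0418 ≈ 207.18 million.
Employed = labor force − unemployed = 207.18 − 8.66 = 198.52 million.

About 198.52 million are employed.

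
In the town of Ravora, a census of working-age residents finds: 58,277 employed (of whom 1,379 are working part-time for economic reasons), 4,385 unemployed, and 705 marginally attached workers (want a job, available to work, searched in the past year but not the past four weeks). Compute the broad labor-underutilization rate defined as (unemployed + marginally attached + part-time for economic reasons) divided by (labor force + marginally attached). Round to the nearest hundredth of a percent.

Labor force = 58,277 + 4,385 = 62,662.
Numerator = 4,385 + 705 + 1,379 = 6,469.
Denominator = 62,662 + 705 = 63,367.
Broad rate = 6,469 / 63,367 = 10.21%.

Broad underutilization rate ≈ 10.21%.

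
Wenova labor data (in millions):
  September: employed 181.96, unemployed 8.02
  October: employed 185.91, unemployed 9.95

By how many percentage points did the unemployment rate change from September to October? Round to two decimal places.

The unemployment rate changed by +0.86 percentage points.

September: labor force = 181.96 + 8.02 = 189.98; u = 8.02/189.98 = 4.22%.
October: labor force = 185.91 + 9.95 = 195.86; u = 9.95/195.86 = 5.08%.
Change = 5.08% − 4.22% = +0.86 pp.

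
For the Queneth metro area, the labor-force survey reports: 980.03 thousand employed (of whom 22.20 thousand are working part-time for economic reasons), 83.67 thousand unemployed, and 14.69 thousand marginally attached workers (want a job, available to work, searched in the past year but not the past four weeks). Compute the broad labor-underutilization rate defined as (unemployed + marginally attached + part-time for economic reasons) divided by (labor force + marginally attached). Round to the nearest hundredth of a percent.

Labor force = 980.03 + 83.67 = 1,063.70 thousand.
Numerator = 83.67 + 14.69 + 22.20 = 120.56 thousand.
Denominator = 1,063.70 + 14.69 = 1,078.39 thousand.
Broad rate = 120.56 / 1,078.39 = 11.18%.

Broad underutilization rate ≈ 11.18%.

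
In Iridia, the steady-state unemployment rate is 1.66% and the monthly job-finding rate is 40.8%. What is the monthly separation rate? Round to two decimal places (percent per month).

Separation rate ≈ 0.69% per month.

From u* = s/(s+f): s = u·f/(1−u).
s = 0.0166 × 40.8 / (1 − 0.0166) = 0.6773 / 0.9834 ≈ 0.69% per month.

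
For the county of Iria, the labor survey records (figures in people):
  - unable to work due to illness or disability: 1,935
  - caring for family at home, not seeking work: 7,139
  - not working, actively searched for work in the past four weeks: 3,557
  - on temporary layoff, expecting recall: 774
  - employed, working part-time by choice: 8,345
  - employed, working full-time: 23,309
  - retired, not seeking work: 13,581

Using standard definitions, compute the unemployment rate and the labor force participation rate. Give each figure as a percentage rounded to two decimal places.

Unemployment rate ≈ 12.04%; labor force participation rate ≈ 61.37%.

Employed = 8,345 + 23,309 = 31,654.
Unemployed = 3,557 + 774 = 4,331 (jobless and actively searching, or on temporary layoff).
Labor force = 31,654 + 4,331 = 35,985.
Not in labor force = 1,935 + 7,139 + 13,581 = 22,655 (those not working and not actively searching are outside the labor force).
Civilian working-age population = 35,985 + 22,655 = 58,640.
Unemployment rate = 4,331 / 35,985 = 12.04%.
Labor force participation rate = 35,985 / 58,640 = 61.37%.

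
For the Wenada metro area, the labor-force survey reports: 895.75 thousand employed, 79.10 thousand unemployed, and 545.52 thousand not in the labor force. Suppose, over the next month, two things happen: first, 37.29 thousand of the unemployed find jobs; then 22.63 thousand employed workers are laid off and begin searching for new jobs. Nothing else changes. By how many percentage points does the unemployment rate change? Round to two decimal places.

Initially, labor force = 895.75 + 79.10 = 974.85 thousand, so u = 79.10/974.85 = 8.11%.
After the first change, unemployed falls and employed rises by 37.29; labor force unchanged → E = 933.04, U = 41.81, labor force = 974.85 thousand.
After the second change, employed falls and unemployed rises by 22.63; labor force unchanged → E = 910.41, U = 64.44, labor force = 974.85 thousand.
New unemployment rate = 64.44 / 974.85 = 6.61%.
Change = 6.61% − 8.11% = −1.50 percentage points.

The unemployment rate changes by −1.50 percentage points.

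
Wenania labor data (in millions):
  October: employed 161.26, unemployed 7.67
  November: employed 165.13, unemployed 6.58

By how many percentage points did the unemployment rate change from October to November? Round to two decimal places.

October: labor force = 161.26 + 7.67 = 168.93; u = 7.67/168.93 = 4.54%.
November: labor force = 165.13 + 6.58 = 171.71; u = 6.58/171.71 = 3.83%.
Change = 3.83% − 4.54% = −0.71 pp.

The unemployment rate changed by −0.71 percentage points.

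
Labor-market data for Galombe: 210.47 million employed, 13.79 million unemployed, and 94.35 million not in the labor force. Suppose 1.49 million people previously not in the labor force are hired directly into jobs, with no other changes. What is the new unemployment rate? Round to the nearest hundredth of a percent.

New unemployment rate ≈ 6.11%.

Initially, labor force = 210.47 + 13.79 = 224.26 million, so u = 13.79/224.26 = 6.15%.
After the change, employed and labor force both rise by 1.49; unemployed unchanged → E = 211.96, U = 13.79, labor force = 225.75 million.
New unemployment rate = 13.79 / 225.75 = 6.11%.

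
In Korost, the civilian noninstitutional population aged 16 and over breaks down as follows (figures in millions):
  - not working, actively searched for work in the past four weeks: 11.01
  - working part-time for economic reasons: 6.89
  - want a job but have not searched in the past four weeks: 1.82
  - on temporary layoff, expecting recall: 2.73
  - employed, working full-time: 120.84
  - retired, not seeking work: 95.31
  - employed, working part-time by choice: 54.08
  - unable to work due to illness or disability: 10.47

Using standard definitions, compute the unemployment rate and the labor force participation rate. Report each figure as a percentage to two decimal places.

Employed = 6.89 + 120.84 + 54.08 = 181.81 million (anyone who worked, including part-time for economic reasons, counts as employed).
Unemployed = 11.01 + 2.73 = 13.74 million (jobless and actively searching, or on temporary layoff).
Labor force = 181.81 + 13.74 = 195.55 million.
Not in labor force = 1.82 + 95.31 + 10.47 = 107.60 million (those not working and not actively searching are outside the labor force — including those who want a job but have given up searching).
Civilian working-age population = 195.55 + 107.60 = 303.15 million.
Unemployment rate = 13.74 / 195.55 = 7.03%.
Labor force participation rate = 195.55 / 303.15 = 64.51%.

Unemployment rate ≈ 7.03%; labor force participation rate ≈ 64.51%.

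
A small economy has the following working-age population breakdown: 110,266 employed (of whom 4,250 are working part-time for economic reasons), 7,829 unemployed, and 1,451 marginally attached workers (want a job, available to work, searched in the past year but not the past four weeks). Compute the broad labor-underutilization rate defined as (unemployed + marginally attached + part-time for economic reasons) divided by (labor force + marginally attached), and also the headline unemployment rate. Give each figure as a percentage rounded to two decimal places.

Labor force = 110,266 + 7,829 = 118,095.
Numerator = 7,829 + 1,451 + 4,250 = 13,530.
Denominator = 118,095 + 1,451 = 119,546.
Broad rate = 13,530 / 119,546 = 11.32%.
Headline unemployment rate = 7,829 / 118,095 = 6.63%.

Broad underutilization rate ≈ 11.32%; headline unemployment rate ≈ 6.63%.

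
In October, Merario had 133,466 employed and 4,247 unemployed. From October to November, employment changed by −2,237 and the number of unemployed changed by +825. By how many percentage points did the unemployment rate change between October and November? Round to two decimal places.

October: labor force = 133,466 + 4,247 = 137,713; u = 4,247/137,713 = 3.08%.
November: labor force = 131,229 + 5,072 = 136,301; u = 5,072/136,301 = 3.72%.
Change = 3.72% − 3.08% = +0.64 pp.

The unemployment rate changed by +0.64 percentage points.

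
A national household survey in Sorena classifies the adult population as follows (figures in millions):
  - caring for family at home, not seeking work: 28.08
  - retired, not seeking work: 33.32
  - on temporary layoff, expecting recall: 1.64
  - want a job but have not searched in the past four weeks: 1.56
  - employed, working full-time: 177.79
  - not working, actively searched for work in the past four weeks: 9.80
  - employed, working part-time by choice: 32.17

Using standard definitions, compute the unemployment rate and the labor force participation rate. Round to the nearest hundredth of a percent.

Employed = 177.79 + 32.17 = 209.96 million.
Unemployed = 1.64 + 9.80 = 11.44 million (jobless and actively searching, or on temporary layoff).
Labor force = 209.96 + 11.44 = 221.40 million.
Not in labor force = 28.08 + 33.32 + 1.56 = 62.96 million (those not working and not actively searching are outside the labor force — including those who want a job but have given up searching).
Civilian working-age population = 221.40 + 62.96 = 284.36 million.
Unemployment rate = 11.44 / 221.40 = 5.17%.
Labor force participation rate = 221.40 / 284.36 = 77.86%.

Unemployment rate ≈ 5.17%; labor force participation rate ≈ 77.86%.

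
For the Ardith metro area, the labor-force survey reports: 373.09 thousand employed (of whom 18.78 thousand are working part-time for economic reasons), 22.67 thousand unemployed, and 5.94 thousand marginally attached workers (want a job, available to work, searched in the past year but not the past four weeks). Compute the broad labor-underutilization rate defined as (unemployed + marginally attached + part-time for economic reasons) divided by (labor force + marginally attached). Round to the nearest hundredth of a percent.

Labor force = 373.09 + 22.67 = 395.76 thousand.
Numerator = 22.67 + 5.94 + 18.78 = 47.39 thousand.
Denominator = 395.76 + 5.94 = 401.70 thousand.
Broad rate = 47.39 / 401.70 = 11.80%.

Broad underutilization rate ≈ 11.80%.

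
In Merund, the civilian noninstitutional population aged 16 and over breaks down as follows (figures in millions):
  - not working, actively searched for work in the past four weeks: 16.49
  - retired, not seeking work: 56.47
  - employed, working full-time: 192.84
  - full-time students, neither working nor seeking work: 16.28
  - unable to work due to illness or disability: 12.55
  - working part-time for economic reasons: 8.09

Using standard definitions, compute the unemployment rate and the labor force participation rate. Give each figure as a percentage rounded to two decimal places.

Employed = 192.84 + 8.09 = 200.93 million (anyone who worked, including part-time for economic reasons, counts as employed).
Unemployed = 16.49 million.
Labor force = 200.93 + 16.49 = 217.42 million.
Not in labor force = 56.47 + 16.28 + 12.55 = 85.30 million (those not working and not actively searching are outside the labor force).
Civilian working-age population = 217.42 + 85.30 = 302.72 million.
Unemployment rate = 16.49 / 217.42 = 7.58%.
Labor force participation rate = 217.42 / 302.72 = 71.82%.

Unemployment rate ≈ 7.58%; labor force participation rate ≈ 71.82%.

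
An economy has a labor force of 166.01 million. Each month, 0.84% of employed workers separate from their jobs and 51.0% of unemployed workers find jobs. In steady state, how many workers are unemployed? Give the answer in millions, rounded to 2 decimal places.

Steady-state unemployment rate u* = s/(s+f) = 0.84/(0.84+51.0) = 0.016204.
Unemployed = u* × labor force = 0.016204 × 166.01 ≈ 2.69 million.

About 2.69 million are unemployed in steady state.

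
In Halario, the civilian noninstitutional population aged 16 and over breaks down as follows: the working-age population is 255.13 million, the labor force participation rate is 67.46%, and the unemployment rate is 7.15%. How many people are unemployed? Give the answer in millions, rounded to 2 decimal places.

About 12.31 million are unemployed.

Labor force = 0.6746 × 255.13 = 172.11 million.
Unemployed = 0.0715 × 172.11 ≈ 12.31 million.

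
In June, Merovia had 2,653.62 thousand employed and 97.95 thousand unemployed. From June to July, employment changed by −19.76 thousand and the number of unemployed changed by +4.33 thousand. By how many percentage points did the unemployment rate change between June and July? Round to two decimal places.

June: labor force = 2,653.62 + 97.95 = 2,751.57; u = 97.95/2,751.57 = 3.56%.
July: labor force = 2,633.86 + 102.28 = 2,736.14; u = 102.28/2,736.14 = 3.74%.
Change = 3.74% − 3.56% = +0.18 pp.

The unemployment rate changed by +0.18 percentage points.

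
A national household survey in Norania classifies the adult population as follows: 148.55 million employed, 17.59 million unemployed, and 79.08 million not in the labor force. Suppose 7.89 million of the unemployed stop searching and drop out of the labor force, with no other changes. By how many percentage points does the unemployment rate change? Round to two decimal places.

The unemployment rate changes by −4.46 percentage points.

Initially, labor force = 148.55 + 17.59 = 166.14 million, so u = 17.59/166.14 = 10.59%.
After the change, unemployed and labor force both fall by 7.89 → E = 148.55, U = 9.70, labor force = 158.25 million.
New unemployment rate = 9.70 / 158.25 = 6.13%.
Change = 6.13% − 10.59% = −4.46 percentage points.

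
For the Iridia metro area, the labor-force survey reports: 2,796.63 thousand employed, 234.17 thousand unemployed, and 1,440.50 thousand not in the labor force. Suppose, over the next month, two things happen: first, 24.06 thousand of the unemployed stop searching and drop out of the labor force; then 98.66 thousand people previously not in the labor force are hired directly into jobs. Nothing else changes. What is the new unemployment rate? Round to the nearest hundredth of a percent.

Initially, labor force = 2,796.63 + 234.17 = 3,030.80 thousand, so u = 234.17/3,030.80 = 7.73%.
After the first change, unemployed and labor force both fall by 24.06 → E = 2,796.63, U = 210.11, labor force = 3,006.74 thousand.
After the second change, employed and labor force both rise by 98.66; unemployed unchanged → E = 2,895.29, U = 210.11, labor force = 3,105.40 thousand.
New unemployment rate = 210.11 / 3,105.40 = 6.77%.

New unemployment rate ≈ 6.77%.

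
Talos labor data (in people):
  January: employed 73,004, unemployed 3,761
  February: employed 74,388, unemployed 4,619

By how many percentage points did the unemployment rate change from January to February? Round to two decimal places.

The unemployment rate changed by +0.95 percentage points.

January: labor force = 73,004 + 3,761 = 76,765; u = 3,761/76,765 = 4.90%.
February: labor force = 74,388 + 4,619 = 79,007; u = 4,619/79,007 = 5.85%.
Change = 5.85% − 4.90% = +0.95 pp.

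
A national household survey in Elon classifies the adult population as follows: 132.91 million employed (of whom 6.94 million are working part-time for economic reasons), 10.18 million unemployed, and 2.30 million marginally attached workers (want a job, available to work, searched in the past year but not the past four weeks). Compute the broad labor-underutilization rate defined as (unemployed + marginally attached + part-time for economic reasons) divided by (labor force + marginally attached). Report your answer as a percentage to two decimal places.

Broad underutilization rate ≈ 13.36%.

Labor force = 132.91 + 10.18 = 143.09 million.
Numerator = 10.18 + 2.30 + 6.94 = 19.42 million.
Denominator = 143.09 + 2.30 = 145.39 million.
Broad rate = 19.42 / 145.39 = 13.36%.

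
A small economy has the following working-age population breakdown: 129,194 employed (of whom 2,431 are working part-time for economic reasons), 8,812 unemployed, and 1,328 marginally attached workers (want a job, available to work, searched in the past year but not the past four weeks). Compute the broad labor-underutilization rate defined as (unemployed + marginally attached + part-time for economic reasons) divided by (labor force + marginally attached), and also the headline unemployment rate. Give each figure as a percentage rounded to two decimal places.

Labor force = 129,194 + 8,812 = 138,006.
Numerator = 8,812 + 1,328 + 2,431 = 12,571.
Denominator = 138,006 + 1,328 = 139,334.
Broad rate = 12,571 / 139,334 = 9.02%.
Headline unemployment rate = 8,812 / 138,006 = 6.39%.

Broad underutilization rate ≈ 9.02%; headline unemployment rate ≈ 6.39%.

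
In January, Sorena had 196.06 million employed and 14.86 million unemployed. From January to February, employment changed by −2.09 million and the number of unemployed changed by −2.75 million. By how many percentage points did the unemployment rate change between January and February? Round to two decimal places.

January: labor force = 196.06 + 14.86 = 210.92; u = 14.86/210.92 = 7.05%.
February: labor force = 193.97 + 12.11 = 206.08; u = 12.11/206.08 = 5.88%.
Change = 5.88% − 7.05% = −1.17 pp.

The unemployment rate changed by −1.17 percentage points.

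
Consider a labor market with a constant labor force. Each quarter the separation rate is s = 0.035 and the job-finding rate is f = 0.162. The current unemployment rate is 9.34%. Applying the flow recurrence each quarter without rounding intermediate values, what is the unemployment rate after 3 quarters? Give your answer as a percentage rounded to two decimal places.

Unemployment rate after three quarters ≈ 13.40%.

With a fixed labor force, u_{t+1} = u_t + s·(1−u_t) − f·u_t = u_t·(1−s−f) + s.
Here 1−s−f = 0.803 and s = 0.035.
u_1 = 0.093400 × 0.803 + 0.035 = 0.110000.
u_2 = 0.110000 × 0.803 + 0.035 = 0.123330.
u_3 = 0.123330 × 0.803 + 0.035 = 0.134034.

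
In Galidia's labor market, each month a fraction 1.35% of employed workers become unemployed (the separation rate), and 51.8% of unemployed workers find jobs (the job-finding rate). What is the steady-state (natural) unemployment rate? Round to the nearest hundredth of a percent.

At steady state the flows balance: s·E = f·U, so U/(E+U) = s/(s+f).
u* = 1.35 / (1.35 + 51.8) = 1.35 / 53.15 = 2.54%.

Steady-state unemployment rate ≈ 2.54%.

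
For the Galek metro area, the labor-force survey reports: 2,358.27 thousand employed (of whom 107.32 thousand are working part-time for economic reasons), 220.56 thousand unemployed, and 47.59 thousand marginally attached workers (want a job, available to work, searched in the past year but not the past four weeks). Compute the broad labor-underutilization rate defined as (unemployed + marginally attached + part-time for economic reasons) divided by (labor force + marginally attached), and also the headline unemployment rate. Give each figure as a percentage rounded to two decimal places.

Broad underutilization rate ≈ 14.30%; headline unemployment rate ≈ 8.55%.

Labor force = 2,358.27 + 220.56 = 2,578.83 thousand.
Numerator = 220.56 + 47.59 + 107.32 = 375.47 thousand.
Denominator = 2,578.83 + 47.59 = 2,626.42 thousand.
Broad rate = 375.47 / 2,626.42 = 14.30%.
Headline unemployment rate = 220.56 / 2,578.83 = 8.55%.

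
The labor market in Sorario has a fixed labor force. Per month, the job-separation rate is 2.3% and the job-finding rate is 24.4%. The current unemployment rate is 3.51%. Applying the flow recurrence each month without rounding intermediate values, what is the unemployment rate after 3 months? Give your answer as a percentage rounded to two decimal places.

Unemployment rate after three months ≈ 6.60%.

With a fixed labor force, u_{t+1} = u_t + s·(1−u_t) − f·u_t = u_t·(1−s−f) + s.
Here 1−s−f = 0.733 and s = 0.023.
u_1 = 0.035100 × 0.733 + 0.023 = 0.048728.
u_2 = 0.048728 × 0.733 + 0.023 = 0.058718.
u_3 = 0.058718 × 0.733 + 0.023 = 0.066040.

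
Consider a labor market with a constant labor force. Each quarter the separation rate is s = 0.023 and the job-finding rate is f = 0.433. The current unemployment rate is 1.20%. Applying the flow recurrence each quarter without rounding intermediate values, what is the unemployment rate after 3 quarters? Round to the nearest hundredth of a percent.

With a fixed labor force, u_{t+1} = u_t + s·(1−u_t) − f·u_t = u_t·(1−s−f) + s.
Here 1−s−f = 0.544 and s = 0.023.
u_1 = 0.012000 × 0.544 + 0.023 = 0.029528.
u_2 = 0.029528 × 0.544 + 0.023 = 0.039063.
u_3 = 0.039063 × 0.544 + 0.023 = 0.044250.

Unemployment rate after three quarters ≈ 4.43%.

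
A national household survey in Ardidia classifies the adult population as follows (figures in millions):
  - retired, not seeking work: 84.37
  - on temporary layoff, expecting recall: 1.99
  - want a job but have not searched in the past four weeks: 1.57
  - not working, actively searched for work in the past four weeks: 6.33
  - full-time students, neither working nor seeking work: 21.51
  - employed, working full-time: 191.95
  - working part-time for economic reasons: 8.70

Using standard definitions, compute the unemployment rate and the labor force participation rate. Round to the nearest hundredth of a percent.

Unemployment rate ≈ 3.98%; labor force participation rate ≈ 66.04%.

Employed = 191.95 + 8.70 = 200.65 million (anyone who worked, including part-time for economic reasons, counts as employed).
Unemployed = 1.99 + 6.33 = 8.32 million (jobless and actively searching, or on temporary layoff).
Labor force = 200.65 + 8.32 = 208.97 million.
Not in labor force = 84.37 + 1.57 + 21.51 = 107.45 million (those not working and not actively searching are outside the labor force — including those who want a job but have given up searching).
Civilian working-age population = 208.97 + 107.45 = 316.42 million.
Unemployment rate = 8.32 / 208.97 = 3.98%.
Labor force participation rate = 208.97 / 316.42 = 66.04%.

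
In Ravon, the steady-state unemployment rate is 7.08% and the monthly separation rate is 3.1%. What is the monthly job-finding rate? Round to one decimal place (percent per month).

From u* = s/(s+f): f = s·(1−u)/u.
f = 3.1 × (1 − 0.0708) / 0.0708 = 2.8805 / 0.0708 ≈ 40.7% per month.

Job-finding rate ≈ 40.7% per month.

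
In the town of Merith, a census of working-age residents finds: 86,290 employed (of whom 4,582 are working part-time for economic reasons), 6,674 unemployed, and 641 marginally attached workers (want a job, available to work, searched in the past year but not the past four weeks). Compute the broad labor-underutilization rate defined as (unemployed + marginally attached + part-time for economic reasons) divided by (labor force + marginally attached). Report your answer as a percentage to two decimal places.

Labor force = 86,290 + 6,674 = 92,964.
Numerator = 6,674 + 641 + 4,582 = 11,897.
Denominator = 92,964 + 641 = 93,605.
Broad rate = 11,897 / 93,605 = 12.71%.

Broad underutilization rate ≈ 12.71%.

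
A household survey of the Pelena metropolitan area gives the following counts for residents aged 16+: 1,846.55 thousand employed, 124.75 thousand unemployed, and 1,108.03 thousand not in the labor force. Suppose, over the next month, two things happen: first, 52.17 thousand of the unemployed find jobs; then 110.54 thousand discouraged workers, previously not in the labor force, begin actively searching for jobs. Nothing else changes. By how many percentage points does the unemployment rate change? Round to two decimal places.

The unemployment rate changes by +2.47 percentage points.

Initially, labor force = 1,846.55 + 124.75 = 1,971.30 thousand, so u = 124.75/1,971.30 = 6.33%.
After the first change, unemployed falls and employed rises by 52.17; labor force unchanged → E = 1,898.72, U = 72.58, labor force = 1,971.30 thousand.
After the second change, unemployed and labor force both rise by 110.54 → E = 1,898.72, U = 183.12, labor force = 2,081.84 thousand.
New unemployment rate = 183.12 / 2,081.84 = 8.80%.
Change = 8.80% − 6.33% = +2.47 percentage points.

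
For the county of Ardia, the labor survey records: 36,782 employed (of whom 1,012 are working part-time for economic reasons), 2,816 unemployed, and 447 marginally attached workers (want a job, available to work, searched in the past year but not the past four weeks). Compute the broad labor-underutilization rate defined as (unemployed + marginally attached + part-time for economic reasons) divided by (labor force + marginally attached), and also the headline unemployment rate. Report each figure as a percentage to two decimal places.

Labor force = 36,782 + 2,816 = 39,598.
Numerator = 2,816 + 447 + 1,012 = 4,275.
Denominator = 39,598 + 447 = 40,045.
Broad rate = 4,275 / 40,045 = 10.68%.
Headline unemployment rate = 2,816 / 39,598 = 7.11%.

Broad underutilization rate ≈ 10.68%; headline unemployment rate ≈ 7.11%.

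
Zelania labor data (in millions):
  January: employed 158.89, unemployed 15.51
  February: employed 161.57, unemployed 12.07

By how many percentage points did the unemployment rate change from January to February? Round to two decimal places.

January: labor force = 158.89 + 15.51 = 174.40; u = 15.51/174.40 = 8.89%.
February: labor force = 161.57 + 12.07 = 173.64; u = 12.07/173.64 = 6.95%.
Change = 6.95% − 8.89% = −1.94 pp.

The unemployment rate changed by −1.94 percentage points.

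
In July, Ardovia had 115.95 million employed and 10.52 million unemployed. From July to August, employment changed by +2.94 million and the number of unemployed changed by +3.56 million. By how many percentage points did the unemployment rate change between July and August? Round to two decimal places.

July: labor force = 115.95 + 10.52 = 126.47; u = 10.52/126.47 = 8.32%.
August: labor force = 118.89 + 14.08 = 132.97; u = 14.08/132.97 = 10.59%.
Change = 10.59% − 8.32% = +2.27 pp.

The unemployment rate changed by +2.27 percentage points.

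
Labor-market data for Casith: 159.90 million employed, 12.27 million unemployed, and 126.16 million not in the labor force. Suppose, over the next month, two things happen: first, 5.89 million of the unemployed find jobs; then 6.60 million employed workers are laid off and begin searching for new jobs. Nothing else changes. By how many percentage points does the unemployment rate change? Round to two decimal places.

The unemployment rate changes by +0.41 percentage points.

Initially, labor force = 159.90 + 12.27 = 172.17 million, so u = 12.27/172.17 = 7.13%.
After the first change, unemployed falls and employed rises by 5.89; labor force unchanged → E = 165.79, U = 6.38, labor force = 172.17 million.
After the second change, employed falls and unemployed rises by 6.60; labor force unchanged → E = 159.19, U = 12.98, labor force = 172.17 million.
New unemployment rate = 12.98 / 172.17 = 7.54%.
Change = 7.54% − 7.13% = +0.41 percentage points.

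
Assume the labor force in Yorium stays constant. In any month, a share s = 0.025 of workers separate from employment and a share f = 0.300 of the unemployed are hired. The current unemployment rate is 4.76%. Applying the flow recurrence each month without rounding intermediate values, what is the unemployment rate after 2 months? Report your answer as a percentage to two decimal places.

Unemployment rate after two months ≈ 6.36%.

With a fixed labor force, u_{t+1} = u_t + s·(1−u_t) − f·u_t = u_t·(1−s−f) + s.
Here 1−s−f = 0.675 and s = 0.025.
u_1 = 0.047600 × 0.675 + 0.025 = 0.057130.
u_2 = 0.057130 × 0.675 + 0.025 = 0.063563.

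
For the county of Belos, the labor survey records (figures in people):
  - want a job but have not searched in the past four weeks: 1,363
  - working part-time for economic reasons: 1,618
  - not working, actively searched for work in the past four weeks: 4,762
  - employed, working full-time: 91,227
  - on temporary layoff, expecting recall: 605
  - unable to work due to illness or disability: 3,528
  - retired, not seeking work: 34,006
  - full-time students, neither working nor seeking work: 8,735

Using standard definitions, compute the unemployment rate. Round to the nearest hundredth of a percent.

Unemployment rate ≈ 5.46%.

Employed = 1,618 + 91,227 = 92,845 (anyone who worked, including part-time for economic reasons, counts as employed).
Unemployed = 4,762 + 605 = 5,367 (jobless and actively searching, or on temporary layoff).
Labor force = 92,845 + 5,367 = 98,212.
Unemployment rate = 5,367 / 98,212 = 5.46%.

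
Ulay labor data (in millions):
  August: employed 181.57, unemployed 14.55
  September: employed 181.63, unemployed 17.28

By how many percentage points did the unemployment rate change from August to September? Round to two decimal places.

August: labor force = 181.57 + 14.55 = 196.12; u = 14.55/196.12 = 7.42%.
September: labor force = 181.63 + 17.28 = 198.91; u = 17.28/198.91 = 8.69%.
Change = 8.69% − 7.42% = +1.27 pp.

The unemployment rate changed by +1.27 percentage points.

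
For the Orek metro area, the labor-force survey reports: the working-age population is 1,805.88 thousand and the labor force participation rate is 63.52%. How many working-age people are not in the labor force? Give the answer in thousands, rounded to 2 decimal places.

Share not in the labor force = 1 − 0.6352 = 0.3648.
Not in labor force = 0.3648 × 1,805.88 ≈ 658.79 thousand.

About 658.79 thousand are not in the labor force.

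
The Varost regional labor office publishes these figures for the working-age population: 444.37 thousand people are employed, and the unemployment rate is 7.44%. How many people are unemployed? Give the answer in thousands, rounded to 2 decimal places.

About 35.72 thousand are unemployed.

Let U be the number unemployed. The labor force is E + U, and U/(E+U) = 0.0744.
So U = 0.0744 × 444.37 / (1 − 0.0744) = 33.0611 / 0.9256 ≈ 35.72 thousand.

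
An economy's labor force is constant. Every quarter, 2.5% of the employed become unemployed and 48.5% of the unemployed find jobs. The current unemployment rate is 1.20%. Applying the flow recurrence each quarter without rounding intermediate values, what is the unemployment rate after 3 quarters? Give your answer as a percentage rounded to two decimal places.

Unemployment rate after three quarters ≈ 4.47%.

With a fixed labor force, u_{t+1} = u_t + s·(1−u_t) − f·u_t = u_t·(1−s−f) + s.
Here 1−s−f = 0.490 and s = 0.025.
u_1 = 0.012000 × 0.490 + 0.025 = 0.030880.
u_2 = 0.030880 × 0.490 + 0.025 = 0.040131.
u_3 = 0.040131 × 0.490 + 0.025 = 0.044664.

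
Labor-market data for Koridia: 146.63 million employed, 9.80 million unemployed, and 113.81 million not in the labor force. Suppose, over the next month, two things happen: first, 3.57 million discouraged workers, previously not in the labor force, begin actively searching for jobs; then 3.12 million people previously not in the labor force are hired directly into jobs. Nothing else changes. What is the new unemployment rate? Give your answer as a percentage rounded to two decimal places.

New unemployment rate ≈ 8.20%.

Initially, labor force = 146.63 + 9.80 = 156.43 million, so u = 9.80/156.43 = 6.26%.
After the first change, unemployed and labor force both rise by 3.57 → E = 146.63, U = 13.37, labor force = 160.00 million.
After the second change, employed and labor force both rise by 3.12; unemployed unchanged → E = 149.75, U = 13.37, labor force = 163.12 million.
New unemployment rate = 13.37 / 163.12 = 8.20%.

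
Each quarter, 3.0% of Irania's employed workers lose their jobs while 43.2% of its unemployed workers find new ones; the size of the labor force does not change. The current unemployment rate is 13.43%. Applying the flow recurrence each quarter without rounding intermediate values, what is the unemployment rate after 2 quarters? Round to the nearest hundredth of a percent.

With a fixed labor force, u_{t+1} = u_t + s·(1−u_t) − f·u_t = u_t·(1−s−f) + s.
Here 1−s−f = 0.538 and s = 0.030.
u_1 = 0.134300 × 0.538 + 0.030 = 0.102253.
u_2 = 0.102253 × 0.538 + 0.030 = 0.085012.

Unemployment rate after two quarters ≈ 8.50%.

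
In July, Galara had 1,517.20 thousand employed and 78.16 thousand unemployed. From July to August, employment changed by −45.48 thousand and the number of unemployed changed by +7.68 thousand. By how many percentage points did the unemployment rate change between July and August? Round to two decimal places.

The unemployment rate changed by +0.61 percentage points.

July: labor force = 1,517.20 + 78.16 = 1,595.36; u = 78.16/1,595.36 = 4.90%.
August: labor force = 1,471.72 + 85.84 = 1,557.56; u = 85.84/1,557.56 = 5.51%.
Change = 5.51% − 4.90% = +0.61 pp.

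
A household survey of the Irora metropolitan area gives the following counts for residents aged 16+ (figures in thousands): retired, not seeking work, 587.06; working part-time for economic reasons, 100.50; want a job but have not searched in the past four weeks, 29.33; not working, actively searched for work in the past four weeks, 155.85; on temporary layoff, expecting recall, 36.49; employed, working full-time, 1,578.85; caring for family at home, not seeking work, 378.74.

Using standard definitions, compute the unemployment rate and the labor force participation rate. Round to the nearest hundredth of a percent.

Unemployment rate ≈ 10.28%; labor force participation rate ≈ 65.29%.

Employed = 100.50 + 1,578.85 = 1,679.35 thousand (anyone who worked, including part-time for economic reasons, counts as employed).
Unemployed = 155.85 + 36.49 = 192.34 thousand (jobless and actively searching, or on temporary layoff).
Labor force = 1,679.35 + 192.34 = 1,871.69 thousand.
Not in labor force = 587.06 + 29.33 + 378.74 = 995.13 thousand (those not working and not actively searching are outside the labor force — including those who want a job but have given up searching).
Civilian working-age population = 1,871.69 + 995.13 = 2,866.82 thousand.
Unemployment rate = 192.34 / 1,871.69 = 10.28%.
Labor force participation rate = 1,871.69 / 2,866.82 = 65.29%.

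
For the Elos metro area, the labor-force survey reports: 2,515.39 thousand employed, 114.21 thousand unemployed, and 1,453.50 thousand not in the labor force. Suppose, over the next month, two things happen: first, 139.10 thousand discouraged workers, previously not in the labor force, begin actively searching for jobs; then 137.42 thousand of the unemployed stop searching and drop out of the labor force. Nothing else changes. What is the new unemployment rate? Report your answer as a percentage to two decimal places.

New unemployment rate ≈ 4.40%.

Initially, labor force = 2,515.39 + 114.21 = 2,629.60 thousand, so u = 114.21/2,629.60 = 4.34%.
After the first change, unemployed and labor force both rise by 139.10 → E = 2,515.39, U = 253.31, labor force = 2,768.70 thousand.
After the second change, unemployed and labor force both fall by 137.42 → E = 2,515.39, U = 115.89, labor force = 2,631.28 thousand.
New unemployment rate = 115.89 / 2,631.28 = 4.40%.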